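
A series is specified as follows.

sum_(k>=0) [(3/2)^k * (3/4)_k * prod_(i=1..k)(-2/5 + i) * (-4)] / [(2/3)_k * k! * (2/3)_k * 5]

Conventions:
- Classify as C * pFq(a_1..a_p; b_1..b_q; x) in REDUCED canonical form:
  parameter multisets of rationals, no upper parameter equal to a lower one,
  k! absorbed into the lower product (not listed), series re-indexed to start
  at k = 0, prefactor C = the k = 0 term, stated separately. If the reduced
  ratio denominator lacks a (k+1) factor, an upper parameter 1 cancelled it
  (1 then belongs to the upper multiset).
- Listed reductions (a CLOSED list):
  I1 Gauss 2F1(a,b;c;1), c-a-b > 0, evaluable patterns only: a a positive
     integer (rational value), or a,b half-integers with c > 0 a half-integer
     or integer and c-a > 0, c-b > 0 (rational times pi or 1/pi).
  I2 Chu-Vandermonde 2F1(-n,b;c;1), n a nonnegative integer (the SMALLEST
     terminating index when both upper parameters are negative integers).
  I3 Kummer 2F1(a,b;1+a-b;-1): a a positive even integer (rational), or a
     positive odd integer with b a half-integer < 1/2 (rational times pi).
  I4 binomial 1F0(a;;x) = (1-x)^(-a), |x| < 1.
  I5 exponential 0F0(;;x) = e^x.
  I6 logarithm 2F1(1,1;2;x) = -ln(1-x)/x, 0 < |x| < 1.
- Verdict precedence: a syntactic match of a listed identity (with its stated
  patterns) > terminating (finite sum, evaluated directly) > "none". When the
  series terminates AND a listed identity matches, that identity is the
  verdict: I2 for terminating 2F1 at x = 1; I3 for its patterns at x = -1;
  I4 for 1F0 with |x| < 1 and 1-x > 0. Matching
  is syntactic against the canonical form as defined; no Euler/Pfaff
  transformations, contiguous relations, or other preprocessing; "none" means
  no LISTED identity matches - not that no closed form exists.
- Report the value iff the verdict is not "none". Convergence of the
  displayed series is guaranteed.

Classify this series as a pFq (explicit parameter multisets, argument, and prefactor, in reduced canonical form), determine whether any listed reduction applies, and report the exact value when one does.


Prefactor -4/5, argument 3/2: 2F2 with upper {3/5, 3/4} over lower {2/3, 2/3}. Verdict: none (x = 3/2): each listed identity misses the multisets {3/5, 3/4} ; {2/3, 2/3}.

Key step: with t_0 = -4/5, the running product (C = -4/5, x = 3/2) telescopes to a rising factorial.
Consecutive-term ratio: r(k) = (3/2) * (k+3/5) (k+3/4) / [(k+2/3) (k+2/3) (k+1)] ; factor over Q: parameters, x = (3/2), and C = -4/5.


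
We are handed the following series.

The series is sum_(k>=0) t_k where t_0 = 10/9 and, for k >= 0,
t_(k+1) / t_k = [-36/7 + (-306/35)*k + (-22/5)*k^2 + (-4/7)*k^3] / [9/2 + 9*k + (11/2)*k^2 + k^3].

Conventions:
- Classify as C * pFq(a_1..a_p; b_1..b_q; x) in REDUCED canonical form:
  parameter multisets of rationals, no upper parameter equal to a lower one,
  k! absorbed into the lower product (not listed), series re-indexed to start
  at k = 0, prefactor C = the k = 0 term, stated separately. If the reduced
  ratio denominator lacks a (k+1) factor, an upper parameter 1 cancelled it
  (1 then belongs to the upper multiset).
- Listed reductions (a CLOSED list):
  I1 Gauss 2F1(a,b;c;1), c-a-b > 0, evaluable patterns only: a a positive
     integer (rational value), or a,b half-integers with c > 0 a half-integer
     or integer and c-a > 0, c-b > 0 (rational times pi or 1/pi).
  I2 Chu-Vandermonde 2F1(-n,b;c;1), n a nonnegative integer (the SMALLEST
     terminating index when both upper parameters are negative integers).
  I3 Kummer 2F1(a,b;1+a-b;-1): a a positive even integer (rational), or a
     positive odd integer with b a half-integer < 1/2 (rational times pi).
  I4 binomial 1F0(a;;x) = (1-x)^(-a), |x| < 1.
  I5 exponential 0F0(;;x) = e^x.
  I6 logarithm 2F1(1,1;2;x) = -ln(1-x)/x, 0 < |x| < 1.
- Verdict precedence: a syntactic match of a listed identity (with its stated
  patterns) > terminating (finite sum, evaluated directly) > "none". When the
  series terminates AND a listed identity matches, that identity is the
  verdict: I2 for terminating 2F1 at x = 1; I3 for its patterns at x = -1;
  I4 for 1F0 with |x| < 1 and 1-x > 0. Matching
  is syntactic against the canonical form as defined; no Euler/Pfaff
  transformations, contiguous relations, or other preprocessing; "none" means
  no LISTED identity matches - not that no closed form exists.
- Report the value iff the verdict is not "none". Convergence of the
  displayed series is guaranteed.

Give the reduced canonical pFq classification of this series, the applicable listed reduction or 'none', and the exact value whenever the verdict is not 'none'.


Canonical form: C = 10/9 times 2F1 with upper {6/5, 5}, lower {3}, x = -4/7. Verdict: none - at argument -4/7 the multisets {6/5, 5} ; {3} match no listed identity.

Key observation: x = (-4/7) and the ratio is unreduced: k + 3/2 divides both sides (C = 10/9).
Term ratio: r(k) = (-4/7) * (k+6/5) (k+5) / [(k+3) (k+1)] - poly over poly, x = (-4/7) from leading terms; C = 10/9 at k = 0.


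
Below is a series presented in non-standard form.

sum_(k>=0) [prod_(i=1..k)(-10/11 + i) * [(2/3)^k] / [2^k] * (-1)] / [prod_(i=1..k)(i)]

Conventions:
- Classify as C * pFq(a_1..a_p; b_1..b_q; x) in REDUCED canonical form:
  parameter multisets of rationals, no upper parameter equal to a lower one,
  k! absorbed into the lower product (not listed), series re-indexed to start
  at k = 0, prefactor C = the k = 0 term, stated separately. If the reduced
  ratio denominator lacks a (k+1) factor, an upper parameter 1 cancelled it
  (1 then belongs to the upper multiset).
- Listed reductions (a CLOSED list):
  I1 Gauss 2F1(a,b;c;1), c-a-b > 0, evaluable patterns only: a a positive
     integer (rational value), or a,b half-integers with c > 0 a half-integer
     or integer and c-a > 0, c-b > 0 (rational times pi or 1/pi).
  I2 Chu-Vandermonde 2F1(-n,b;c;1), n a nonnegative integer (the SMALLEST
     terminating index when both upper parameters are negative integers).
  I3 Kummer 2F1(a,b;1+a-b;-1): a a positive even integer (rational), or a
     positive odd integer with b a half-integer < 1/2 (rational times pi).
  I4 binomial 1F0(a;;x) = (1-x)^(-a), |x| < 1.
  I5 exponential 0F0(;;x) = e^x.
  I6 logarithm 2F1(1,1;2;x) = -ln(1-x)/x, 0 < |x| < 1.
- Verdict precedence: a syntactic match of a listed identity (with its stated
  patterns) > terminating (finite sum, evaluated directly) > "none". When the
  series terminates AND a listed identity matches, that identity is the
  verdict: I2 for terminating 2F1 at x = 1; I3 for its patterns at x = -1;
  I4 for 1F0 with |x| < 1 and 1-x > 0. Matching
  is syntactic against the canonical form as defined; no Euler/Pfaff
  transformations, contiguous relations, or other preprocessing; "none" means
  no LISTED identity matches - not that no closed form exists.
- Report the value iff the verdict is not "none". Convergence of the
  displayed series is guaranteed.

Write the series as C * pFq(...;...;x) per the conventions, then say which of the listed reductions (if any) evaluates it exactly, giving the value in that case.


Classification (C = -1): 1F0 with upper {1/11}, lower {-}, argument x = 1/3. Verdict: the I4 binomial reduction applies (the 1F0 binomial series: exponent -1/11, x = 1/3). Value: (-1) * (2/3)^(-1/11).

Structural cue: t_0 being -1, the product of the first k integers (C = -1) is k!.
Consecutive-term ratio: r(k) = (1/3) * (k+1/11) / [(k+1)] - poly over poly, x = (1/3) from leading terms; C = -1 at k = 0.


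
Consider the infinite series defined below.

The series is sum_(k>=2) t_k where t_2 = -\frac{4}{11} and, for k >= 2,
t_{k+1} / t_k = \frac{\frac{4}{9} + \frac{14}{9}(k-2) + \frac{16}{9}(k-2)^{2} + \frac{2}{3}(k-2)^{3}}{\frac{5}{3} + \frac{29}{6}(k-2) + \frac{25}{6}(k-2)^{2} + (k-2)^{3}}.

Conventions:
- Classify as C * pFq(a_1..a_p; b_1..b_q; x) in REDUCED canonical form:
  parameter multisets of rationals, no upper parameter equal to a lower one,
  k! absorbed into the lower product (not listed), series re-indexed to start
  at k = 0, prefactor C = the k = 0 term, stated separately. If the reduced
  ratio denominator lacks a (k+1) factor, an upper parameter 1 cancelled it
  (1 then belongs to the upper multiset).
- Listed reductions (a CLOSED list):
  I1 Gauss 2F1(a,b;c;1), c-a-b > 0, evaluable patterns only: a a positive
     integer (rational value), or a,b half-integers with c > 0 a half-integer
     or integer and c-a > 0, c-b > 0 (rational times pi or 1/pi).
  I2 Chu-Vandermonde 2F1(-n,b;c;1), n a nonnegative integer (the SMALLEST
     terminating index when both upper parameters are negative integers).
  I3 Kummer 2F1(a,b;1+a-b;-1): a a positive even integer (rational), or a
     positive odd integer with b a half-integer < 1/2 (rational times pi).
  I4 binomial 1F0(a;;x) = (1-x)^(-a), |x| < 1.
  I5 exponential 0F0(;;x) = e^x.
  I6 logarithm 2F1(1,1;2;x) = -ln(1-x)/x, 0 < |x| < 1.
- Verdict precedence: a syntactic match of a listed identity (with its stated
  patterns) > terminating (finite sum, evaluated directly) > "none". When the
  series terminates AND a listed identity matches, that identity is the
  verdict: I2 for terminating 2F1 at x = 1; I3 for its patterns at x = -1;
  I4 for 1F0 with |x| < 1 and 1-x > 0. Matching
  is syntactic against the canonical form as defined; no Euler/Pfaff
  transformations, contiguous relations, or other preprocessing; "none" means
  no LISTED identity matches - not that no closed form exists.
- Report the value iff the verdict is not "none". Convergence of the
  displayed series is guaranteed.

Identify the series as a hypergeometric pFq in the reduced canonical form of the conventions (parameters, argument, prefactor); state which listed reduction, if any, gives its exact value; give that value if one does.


At argument \frac{2}{3}: a 2F1 with upper {1, 1}, lower {\frac{5}{2}}, scaled by C = -\frac{4}{11}. Verdict: none. A 2F1 with upper {1, 1} fits none of I1-I6 at x = \frac{2}{3}; the sum runs forever.

The tell: t_0 = -\frac{4}{11} here, and cancel k + 2/3 from the displayed ratio first; then C = -4/11, x = 2/3.
Term ratio: r(k) = \frac{2}{3} * (k+1) (k+1) / [(k+\frac{5}{2}) (k+1)] - rational in k. x = \frac{2}{3}; t_0 = -\frac{4}{11}; negate the roots.


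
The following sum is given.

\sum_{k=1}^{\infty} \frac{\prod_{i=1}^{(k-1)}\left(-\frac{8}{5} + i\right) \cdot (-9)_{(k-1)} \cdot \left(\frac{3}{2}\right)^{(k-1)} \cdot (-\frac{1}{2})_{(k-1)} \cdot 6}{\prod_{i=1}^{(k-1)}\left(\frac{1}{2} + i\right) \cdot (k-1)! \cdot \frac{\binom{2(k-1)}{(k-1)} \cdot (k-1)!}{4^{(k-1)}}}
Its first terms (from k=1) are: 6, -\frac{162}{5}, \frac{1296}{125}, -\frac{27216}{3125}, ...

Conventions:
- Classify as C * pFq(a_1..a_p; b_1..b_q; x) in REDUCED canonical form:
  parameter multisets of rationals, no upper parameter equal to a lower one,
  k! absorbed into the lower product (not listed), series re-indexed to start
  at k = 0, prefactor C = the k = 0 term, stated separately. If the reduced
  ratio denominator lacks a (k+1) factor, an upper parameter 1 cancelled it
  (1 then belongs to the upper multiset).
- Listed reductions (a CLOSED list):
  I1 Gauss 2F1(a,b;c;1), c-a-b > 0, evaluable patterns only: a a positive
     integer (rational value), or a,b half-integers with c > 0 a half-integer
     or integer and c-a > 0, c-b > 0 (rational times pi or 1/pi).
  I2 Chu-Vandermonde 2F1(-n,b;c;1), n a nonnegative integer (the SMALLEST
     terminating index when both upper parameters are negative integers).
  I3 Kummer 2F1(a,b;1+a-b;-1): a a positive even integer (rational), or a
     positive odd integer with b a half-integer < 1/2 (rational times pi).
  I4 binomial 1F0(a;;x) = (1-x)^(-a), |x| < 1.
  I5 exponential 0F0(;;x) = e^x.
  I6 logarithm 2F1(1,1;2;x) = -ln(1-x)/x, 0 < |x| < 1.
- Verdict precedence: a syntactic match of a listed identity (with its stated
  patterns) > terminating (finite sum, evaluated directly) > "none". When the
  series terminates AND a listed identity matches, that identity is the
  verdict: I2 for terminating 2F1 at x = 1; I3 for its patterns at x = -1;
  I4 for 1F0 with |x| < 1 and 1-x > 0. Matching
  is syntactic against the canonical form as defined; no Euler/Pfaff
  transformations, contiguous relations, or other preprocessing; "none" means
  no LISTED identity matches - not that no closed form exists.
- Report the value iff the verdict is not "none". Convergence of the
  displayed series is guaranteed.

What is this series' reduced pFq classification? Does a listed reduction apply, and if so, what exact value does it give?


Key step: t_0 being 6, the running product (prefactor 6) telescopes to a rising factorial.
Adjacent-term ratio: r(k) = \frac{3}{2} * (k-9) (k-\frac{3}{5}) (k-\frac{1}{2}) / [(k+\frac{1}{2}) (k+\frac{3}{2}) (k+1)] - rational; roots negated = parameters, x = \frac{3}{2}, C = 6.

Prefactor 6, argument \frac{3}{2}: 3F2 with upper {-9, -\frac{3}{5}, -\frac{1}{2}} over lower {\frac{1}{2}, \frac{3}{2}}. Verdict: terminating - no listed pattern fits, but -9 in the upper list cuts the series at k = 9; direct evaluation. Value: -\frac{603768750234756}{29319189453125}.


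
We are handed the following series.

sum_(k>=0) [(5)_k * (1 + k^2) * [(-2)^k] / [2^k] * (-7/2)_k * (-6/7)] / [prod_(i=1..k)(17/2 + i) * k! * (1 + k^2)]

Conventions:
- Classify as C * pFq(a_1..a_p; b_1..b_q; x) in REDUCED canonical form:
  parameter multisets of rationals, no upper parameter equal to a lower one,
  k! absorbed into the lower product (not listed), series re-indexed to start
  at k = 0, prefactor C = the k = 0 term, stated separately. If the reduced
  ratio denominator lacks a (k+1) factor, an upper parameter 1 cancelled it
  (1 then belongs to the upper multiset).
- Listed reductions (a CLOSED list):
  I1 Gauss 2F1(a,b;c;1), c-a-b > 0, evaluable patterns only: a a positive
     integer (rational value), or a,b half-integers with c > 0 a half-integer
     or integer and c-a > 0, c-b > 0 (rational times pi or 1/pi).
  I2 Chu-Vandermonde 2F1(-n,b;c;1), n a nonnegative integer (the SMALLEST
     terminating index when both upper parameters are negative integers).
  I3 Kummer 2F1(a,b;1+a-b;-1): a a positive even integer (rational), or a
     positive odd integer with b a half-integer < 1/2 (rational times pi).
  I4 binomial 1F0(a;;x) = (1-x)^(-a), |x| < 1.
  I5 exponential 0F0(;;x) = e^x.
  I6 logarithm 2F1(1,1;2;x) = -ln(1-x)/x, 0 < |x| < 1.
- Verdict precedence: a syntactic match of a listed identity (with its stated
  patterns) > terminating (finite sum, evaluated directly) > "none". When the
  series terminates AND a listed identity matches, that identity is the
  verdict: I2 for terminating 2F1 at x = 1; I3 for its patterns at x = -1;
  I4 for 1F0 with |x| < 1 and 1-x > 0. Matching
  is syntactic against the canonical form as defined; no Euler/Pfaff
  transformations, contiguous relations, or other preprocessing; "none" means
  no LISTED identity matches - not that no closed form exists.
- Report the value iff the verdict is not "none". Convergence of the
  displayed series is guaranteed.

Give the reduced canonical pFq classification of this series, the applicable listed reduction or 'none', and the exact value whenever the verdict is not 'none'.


Reduced: x = -1, 2F1, upper = {-7/2, 5}, lower = {19/2}, C = -6/7. Verdict at x = -1: Kummer (I3) matches (x = -1; c = 19/2 equals 1+a-b for upper {-7/2, 5}: listed pattern). Its exact value is (-328185/262144) * pi.

Key step: t_0 = -6/7 here, and the factor k^2 + 1 cancels (top and bottom), leaving C = -6/7.
Ratio: r(k) = (-1) * (k-7/2) (k+5) / [(k+19/2) (k+1)] ; factor over Q: parameters, x = (-1), and C = -6/7.


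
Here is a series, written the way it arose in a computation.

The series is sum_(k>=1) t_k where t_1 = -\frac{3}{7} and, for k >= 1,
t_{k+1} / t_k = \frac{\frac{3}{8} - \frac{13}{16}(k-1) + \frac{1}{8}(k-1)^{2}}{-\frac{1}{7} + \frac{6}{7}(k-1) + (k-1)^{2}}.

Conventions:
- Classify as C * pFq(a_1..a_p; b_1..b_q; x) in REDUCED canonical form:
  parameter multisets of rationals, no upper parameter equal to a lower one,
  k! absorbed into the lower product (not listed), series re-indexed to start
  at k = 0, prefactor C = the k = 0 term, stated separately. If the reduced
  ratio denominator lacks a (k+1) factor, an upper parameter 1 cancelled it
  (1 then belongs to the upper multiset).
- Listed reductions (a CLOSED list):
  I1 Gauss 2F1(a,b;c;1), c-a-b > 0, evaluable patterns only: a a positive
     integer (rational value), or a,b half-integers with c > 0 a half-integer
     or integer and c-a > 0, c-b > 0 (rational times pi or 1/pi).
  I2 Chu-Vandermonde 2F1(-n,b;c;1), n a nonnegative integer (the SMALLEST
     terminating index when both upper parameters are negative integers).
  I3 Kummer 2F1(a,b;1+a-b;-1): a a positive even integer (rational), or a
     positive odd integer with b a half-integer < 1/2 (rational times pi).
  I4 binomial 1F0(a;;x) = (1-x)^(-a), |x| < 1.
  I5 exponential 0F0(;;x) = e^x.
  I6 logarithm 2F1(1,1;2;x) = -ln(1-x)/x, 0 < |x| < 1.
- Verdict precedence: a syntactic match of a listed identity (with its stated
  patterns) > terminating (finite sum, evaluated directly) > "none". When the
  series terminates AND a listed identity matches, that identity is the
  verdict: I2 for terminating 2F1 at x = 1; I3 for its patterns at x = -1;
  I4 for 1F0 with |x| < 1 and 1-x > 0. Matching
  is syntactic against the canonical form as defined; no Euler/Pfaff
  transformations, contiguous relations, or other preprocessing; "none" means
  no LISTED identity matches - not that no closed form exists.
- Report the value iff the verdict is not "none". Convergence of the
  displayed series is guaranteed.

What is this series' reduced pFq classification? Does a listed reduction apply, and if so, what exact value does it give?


This is -\frac{3}{7} * 2F1(-6, -\frac{1}{2}; -\frac{1}{7}; \frac{1}{8}) in reduced canonical form. Verdict: terminating - upper parameter -6 makes this a finite sum (last index 6), evaluated exactly. Hence: \frac{643825682267}{1245808951296}.

The tell: t_0 being -\frac{3}{7}, roots of the ratio polynomials (C = -3/7, x = 1/8) are the negated parameters.
Term ratio: r(k) = \frac{1}{8} * (k-6) (k-\frac{1}{2}) / [(k-\frac{1}{7}) (k+1)] - poly over poly, x = \frac{1}{8} from leading terms; C = -\frac{3}{7} at k = 0.


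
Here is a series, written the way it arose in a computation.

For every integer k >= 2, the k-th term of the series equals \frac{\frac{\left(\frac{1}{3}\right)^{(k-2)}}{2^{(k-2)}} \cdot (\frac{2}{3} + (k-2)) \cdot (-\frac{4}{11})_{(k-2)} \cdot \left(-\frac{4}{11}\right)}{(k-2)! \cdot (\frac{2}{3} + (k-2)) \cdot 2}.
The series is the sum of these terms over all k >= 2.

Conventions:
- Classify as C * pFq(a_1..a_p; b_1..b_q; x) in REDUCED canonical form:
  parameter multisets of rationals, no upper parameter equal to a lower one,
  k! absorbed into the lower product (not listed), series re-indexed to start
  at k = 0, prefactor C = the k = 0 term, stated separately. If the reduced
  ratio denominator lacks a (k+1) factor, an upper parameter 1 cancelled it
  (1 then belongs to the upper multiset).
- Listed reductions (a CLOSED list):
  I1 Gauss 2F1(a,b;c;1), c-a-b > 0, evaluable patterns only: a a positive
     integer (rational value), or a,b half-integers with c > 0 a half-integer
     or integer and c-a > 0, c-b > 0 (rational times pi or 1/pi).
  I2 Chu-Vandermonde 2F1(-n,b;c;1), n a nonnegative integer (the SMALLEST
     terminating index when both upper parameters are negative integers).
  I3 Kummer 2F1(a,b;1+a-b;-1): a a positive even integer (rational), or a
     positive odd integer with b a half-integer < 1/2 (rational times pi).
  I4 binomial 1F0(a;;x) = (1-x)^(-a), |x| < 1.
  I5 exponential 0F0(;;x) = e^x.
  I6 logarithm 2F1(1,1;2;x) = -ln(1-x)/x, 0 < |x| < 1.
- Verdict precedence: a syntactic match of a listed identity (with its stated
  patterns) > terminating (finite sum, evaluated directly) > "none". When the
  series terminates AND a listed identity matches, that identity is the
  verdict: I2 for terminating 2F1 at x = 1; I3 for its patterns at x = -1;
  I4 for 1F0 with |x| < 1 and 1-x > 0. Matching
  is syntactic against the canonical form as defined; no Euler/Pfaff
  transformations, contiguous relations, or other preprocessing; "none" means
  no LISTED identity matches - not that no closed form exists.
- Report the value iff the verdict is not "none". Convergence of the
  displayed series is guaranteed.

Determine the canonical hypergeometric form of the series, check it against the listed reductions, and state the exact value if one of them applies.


The tell: t_0 being -\frac{2}{11}, the factor k + 2/3 cancels (top and bottom), leaving C = -2/11, x = 1/6.
Consecutive-term ratio: r(k) = \frac{1}{6} * (k-\frac{4}{11}) / [(k+1)] ; factor over Q: parameters, x = \frac{1}{6}, and C = -\frac{2}{11}.

This is -\frac{2}{11} * 1F0(-\frac{4}{11}; -; \frac{1}{6}) in reduced canonical form. Verdict at x = \frac{1}{6}: the I4 binomial reduction matches (the 1F0 binomial series: exponent 4/11, x = \frac{1}{6}). Sum: \left(-\frac{2}{11}\right) \cdot \left(\frac{5}{6}\right)^{\frac{4}{11}}.


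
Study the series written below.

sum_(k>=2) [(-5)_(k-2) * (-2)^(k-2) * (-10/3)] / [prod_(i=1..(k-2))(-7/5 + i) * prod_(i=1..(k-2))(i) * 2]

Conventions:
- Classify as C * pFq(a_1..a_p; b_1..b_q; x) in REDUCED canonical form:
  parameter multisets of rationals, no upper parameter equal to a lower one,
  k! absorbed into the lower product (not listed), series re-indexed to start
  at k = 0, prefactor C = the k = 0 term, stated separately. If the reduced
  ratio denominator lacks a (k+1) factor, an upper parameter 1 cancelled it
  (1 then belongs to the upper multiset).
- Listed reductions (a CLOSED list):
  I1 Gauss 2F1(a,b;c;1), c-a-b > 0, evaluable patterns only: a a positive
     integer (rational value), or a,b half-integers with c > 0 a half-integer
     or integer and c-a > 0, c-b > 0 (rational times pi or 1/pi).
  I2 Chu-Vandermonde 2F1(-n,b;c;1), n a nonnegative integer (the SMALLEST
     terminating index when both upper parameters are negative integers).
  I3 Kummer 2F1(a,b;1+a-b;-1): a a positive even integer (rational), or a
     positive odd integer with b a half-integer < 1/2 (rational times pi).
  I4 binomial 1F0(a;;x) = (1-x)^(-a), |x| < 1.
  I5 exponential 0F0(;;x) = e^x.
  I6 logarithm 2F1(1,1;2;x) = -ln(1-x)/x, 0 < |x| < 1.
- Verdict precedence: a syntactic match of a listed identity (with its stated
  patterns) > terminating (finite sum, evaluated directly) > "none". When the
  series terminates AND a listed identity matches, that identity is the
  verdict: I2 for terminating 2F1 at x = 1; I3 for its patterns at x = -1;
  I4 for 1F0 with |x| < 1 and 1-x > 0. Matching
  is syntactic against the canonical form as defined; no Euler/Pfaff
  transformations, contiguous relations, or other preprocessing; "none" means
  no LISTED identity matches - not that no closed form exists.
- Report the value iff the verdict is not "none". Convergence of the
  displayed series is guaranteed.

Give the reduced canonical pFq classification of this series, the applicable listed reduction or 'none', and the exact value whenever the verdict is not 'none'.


Reduced: x = -2, 1F1, upper = {-5}, lower = {-2/5}, C = -5/3. Verdict: terminating at k = 5: the factor (-5)_k kills every later term; summing the 6 survivors is exact. Value: 856495/1053.

Key observation: t_0 = -5/3 here, and the lower running product (prefactor -5/3) is a rising factorial.
Consecutive-term ratio: r(k) = (-2) * (k-5) / [(k-2/5) (k+1)] - rational in k. x = (-2); t_0 = -5/3; negate the roots.


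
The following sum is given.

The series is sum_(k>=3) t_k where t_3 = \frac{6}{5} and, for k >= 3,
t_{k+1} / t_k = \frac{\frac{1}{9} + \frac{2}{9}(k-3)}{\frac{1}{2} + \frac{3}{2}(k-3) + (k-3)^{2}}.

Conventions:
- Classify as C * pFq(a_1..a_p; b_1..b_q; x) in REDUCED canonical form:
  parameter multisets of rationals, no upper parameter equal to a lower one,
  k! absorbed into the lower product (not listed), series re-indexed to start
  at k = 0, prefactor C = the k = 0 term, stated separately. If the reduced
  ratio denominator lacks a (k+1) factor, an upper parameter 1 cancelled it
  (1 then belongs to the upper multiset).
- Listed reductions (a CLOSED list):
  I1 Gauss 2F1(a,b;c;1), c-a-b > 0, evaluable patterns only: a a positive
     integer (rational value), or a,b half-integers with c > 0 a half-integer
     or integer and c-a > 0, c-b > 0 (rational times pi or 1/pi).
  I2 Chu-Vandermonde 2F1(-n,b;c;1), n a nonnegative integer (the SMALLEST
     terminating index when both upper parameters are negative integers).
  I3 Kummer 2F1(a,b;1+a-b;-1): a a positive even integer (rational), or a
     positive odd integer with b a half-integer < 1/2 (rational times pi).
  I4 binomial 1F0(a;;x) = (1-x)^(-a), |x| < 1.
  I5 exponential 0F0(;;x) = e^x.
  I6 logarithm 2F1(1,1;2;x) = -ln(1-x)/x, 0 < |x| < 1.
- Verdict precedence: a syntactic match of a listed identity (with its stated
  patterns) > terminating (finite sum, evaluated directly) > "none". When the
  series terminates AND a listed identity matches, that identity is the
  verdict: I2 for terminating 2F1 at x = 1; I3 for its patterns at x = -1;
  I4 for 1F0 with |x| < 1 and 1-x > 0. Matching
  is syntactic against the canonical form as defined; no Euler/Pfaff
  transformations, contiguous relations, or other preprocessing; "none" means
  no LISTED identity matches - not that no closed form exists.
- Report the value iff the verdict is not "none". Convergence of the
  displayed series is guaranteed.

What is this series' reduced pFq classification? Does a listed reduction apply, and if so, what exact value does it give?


Classification (C = \frac{6}{5}): 0F0 with upper {-}, lower {-}, argument x = \frac{2}{9}. Verdict: the exponential series (I5) fires (the 0F0 exponential series at x = \frac{2}{9}). Value: \frac{6}{5} \cdot e^{\frac{2}{9}}.

The tell: from the first term \frac{6}{5}: cancel k + 1/2 from the displayed ratio first; then C = 6/5, x = 2/9.
Ratio: r(k) = \frac{2}{9} * 1 / [(k+1)] - rational; roots negated = parameters, x = \frac{2}{9}, C = \frac{6}{5}.


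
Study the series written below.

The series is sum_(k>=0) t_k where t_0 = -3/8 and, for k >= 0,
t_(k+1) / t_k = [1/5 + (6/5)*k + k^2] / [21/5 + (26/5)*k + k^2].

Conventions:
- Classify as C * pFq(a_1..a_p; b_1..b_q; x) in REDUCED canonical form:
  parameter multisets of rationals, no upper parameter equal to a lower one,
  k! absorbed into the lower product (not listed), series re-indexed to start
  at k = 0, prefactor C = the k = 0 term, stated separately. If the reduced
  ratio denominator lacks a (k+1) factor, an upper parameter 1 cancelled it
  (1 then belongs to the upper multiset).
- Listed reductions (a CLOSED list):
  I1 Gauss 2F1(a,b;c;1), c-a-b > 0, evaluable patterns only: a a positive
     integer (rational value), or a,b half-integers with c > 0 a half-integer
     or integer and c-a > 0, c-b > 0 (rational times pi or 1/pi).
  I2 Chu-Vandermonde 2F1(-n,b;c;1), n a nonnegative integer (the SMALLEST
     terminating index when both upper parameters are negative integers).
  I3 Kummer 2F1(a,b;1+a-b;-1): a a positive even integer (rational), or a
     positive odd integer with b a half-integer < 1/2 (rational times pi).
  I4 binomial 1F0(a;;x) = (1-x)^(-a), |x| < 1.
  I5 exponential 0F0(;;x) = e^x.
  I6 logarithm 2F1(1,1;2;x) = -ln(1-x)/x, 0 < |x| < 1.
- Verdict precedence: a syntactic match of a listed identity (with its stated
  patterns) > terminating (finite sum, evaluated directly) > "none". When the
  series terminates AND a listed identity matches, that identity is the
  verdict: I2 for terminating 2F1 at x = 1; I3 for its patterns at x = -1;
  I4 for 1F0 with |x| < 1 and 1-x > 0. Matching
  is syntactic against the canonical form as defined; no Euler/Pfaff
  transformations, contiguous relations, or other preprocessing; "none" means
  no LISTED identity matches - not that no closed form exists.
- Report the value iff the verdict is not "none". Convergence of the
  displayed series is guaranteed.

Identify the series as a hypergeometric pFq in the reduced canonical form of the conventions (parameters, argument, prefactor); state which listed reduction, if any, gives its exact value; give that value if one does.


Reduced: x = 1, 2F1, upper = {1/5, 1}, lower = {21/5}, C = -3/8. Verdict: this is the Gauss summation I1 (x = 1: the Gamma ratio telescopes since c-a-b = 3 > 0 and a = 1 in Z>0). Sum: -2/5.

Key step: from the first term -3/8: the expanded ratio factors over Q; prefactor -3/8, roots give parameters.
Consecutive-term ratio: r(k) = 1 * (k+1/5) (k+1) / [(k+21/5) (k+1)] - rational; roots negated = parameters, x = 1, C = -3/8.


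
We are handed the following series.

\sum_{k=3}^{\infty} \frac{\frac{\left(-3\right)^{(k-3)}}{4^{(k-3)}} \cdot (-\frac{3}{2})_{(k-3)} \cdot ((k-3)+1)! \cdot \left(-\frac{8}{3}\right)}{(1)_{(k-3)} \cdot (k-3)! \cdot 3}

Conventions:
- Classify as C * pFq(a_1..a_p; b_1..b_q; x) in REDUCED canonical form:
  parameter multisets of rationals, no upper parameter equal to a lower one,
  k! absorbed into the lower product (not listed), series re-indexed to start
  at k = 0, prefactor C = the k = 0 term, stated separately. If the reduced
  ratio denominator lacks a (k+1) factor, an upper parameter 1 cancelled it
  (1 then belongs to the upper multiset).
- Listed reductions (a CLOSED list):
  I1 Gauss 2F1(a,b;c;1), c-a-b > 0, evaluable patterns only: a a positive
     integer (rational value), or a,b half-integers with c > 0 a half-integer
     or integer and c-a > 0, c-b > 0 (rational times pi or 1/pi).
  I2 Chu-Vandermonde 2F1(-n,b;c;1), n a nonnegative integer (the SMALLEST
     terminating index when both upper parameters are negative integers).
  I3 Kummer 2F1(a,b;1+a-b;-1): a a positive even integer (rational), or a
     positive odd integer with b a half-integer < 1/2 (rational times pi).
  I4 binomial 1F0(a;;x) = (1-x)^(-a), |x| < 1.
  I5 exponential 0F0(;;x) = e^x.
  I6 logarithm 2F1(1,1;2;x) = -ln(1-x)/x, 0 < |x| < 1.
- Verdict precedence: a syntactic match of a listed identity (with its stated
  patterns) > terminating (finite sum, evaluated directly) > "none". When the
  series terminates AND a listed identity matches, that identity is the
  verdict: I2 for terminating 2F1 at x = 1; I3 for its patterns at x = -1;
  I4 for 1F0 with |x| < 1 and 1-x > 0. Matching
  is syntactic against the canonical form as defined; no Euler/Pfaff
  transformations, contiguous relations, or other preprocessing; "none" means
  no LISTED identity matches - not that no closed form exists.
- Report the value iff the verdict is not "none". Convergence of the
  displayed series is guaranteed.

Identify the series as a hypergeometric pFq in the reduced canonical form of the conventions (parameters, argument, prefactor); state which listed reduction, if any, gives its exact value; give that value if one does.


First insight: x = -\frac{3}{4} and the constant factors (C = -8/9, x = -3/4) combine into one prefactor.
Term ratio: r(k) = -\frac{3}{4} * (k-\frac{3}{2}) (k+2) / [(k+1) (k+1)] - poly over poly, x = -\frac{3}{4} from leading terms; C = -\frac{8}{9} at k = 0.

Canonical form: C = -\frac{8}{9} times 2F1 with upper {-\frac{3}{2}, 2}, lower {1}, x = -\frac{3}{4}. Verdict: no listed reduction: x = -\frac{3}{4} and upper {-\frac{3}{2}, 2} fail every I1-I6 pattern.


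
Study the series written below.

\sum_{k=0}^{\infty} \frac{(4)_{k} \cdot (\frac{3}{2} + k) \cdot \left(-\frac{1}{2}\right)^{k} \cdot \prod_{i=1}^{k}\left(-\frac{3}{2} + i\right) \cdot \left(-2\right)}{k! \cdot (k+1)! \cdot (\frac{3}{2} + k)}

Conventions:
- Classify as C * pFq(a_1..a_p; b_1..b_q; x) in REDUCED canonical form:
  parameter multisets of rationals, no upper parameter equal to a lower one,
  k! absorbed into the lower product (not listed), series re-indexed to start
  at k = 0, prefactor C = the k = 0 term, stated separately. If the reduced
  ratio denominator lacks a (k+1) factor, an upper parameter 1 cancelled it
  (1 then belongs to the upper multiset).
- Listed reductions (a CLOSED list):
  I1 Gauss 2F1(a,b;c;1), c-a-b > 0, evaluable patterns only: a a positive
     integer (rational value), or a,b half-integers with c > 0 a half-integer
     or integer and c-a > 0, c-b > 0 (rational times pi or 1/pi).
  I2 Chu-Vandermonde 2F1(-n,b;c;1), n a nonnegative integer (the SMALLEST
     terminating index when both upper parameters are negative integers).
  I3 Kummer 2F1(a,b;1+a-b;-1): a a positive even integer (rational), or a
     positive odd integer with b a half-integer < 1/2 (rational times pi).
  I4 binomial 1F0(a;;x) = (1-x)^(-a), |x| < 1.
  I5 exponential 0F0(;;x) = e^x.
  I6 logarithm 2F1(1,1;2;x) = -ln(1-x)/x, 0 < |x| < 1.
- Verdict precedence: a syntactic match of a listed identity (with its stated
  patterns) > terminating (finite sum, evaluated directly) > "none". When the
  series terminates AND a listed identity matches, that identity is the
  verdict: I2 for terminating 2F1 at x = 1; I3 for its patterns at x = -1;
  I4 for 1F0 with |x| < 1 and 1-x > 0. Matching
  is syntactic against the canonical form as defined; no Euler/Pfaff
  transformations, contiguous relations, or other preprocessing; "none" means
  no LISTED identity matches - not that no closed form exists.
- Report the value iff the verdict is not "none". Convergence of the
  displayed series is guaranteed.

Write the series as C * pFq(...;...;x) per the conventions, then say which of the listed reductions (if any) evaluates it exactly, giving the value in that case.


Key observation: t_0 being -2, the denominator's factorial ratio (prefactor -2) is a lower Pochhammer.
Adjacent-term ratio: r(k) = -\frac{1}{2} * (k-\frac{1}{2}) (k+4) / [(k+2) (k+1)] - rational in k. x = -\frac{1}{2}; t_0 = -2; negate the roots.

Canonical form: C = -2 times 2F1 with upper {-\frac{1}{2}, 4}, lower {2}, x = -\frac{1}{2}. Verdict: none. No listed pattern accepts 2F1(-\frac{1}{2}, 4; 2; -\frac{1}{2}).


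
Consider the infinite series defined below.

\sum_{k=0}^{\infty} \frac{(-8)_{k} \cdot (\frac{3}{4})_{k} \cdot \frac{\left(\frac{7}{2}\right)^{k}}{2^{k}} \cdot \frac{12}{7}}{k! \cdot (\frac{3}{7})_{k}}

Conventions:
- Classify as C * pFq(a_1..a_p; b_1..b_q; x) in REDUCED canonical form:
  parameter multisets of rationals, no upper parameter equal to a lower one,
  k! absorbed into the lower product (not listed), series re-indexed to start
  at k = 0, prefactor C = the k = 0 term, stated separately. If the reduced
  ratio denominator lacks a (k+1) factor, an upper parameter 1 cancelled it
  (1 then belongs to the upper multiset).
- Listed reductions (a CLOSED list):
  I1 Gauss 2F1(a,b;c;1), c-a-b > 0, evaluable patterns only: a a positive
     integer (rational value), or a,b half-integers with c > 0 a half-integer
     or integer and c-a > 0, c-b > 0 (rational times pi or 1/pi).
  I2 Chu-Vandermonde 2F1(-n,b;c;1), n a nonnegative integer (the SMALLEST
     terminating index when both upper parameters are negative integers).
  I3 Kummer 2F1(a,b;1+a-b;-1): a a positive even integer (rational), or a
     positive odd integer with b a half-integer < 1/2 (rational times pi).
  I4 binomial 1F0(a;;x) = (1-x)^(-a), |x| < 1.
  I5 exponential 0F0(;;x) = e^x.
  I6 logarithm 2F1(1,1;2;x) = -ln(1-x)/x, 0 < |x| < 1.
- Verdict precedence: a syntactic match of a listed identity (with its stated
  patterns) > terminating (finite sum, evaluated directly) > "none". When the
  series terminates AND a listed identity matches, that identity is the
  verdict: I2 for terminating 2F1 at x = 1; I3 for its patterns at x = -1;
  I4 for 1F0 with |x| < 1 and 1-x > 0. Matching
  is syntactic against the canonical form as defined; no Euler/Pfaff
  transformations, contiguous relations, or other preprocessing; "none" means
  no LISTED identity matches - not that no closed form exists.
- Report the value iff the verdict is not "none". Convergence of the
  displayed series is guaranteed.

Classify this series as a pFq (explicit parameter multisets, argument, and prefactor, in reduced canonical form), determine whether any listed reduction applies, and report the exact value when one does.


Classification (C = \frac{12}{7}): 2F1 with upper {-8, \frac{3}{4}}, lower {\frac{3}{7}}, argument x = \frac{7}{4}. Verdict: terminating. (-8)_k vanishes past k = 8, leaving a 9-term sum, computed directly. Its exact value is \frac{20845313962607517}{32955799458283520}.

The tell: t_0 = \frac{12}{7} here, and the two k-th powers (C = 12/7) combine into one argument.
Step ratio: r(k) = \frac{7}{4} * (k-8) (k+\frac{3}{4}) / [(k+\frac{3}{7}) (k+1)] ; factor over Q: parameters, x = \frac{7}{4}, and C = \frac{12}{7}.


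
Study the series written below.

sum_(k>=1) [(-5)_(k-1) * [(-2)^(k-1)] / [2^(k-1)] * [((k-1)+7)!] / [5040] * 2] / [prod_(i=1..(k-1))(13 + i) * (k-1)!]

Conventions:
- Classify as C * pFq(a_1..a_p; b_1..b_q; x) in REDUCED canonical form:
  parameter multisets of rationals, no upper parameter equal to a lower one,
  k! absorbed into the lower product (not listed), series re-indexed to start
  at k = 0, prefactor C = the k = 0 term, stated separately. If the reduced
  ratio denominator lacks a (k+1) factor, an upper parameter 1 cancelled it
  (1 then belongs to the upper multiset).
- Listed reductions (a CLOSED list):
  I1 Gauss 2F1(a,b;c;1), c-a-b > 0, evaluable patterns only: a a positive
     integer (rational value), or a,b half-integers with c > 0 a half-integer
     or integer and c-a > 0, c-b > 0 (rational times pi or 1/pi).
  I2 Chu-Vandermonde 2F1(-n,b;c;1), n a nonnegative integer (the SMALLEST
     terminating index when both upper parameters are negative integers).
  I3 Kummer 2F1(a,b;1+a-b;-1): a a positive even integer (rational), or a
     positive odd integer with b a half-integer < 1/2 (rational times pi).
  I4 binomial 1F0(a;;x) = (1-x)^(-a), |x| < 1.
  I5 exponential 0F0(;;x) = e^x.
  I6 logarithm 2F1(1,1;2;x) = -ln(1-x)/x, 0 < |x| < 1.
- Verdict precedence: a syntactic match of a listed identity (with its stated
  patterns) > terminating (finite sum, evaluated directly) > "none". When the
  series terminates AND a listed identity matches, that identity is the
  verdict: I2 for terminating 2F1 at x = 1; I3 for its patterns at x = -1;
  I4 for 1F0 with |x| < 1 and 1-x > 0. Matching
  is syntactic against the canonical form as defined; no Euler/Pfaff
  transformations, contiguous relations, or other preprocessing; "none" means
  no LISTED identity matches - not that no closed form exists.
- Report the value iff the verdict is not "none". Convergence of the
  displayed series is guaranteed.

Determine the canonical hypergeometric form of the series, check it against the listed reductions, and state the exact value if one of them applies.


x = -1 here; the reduced form reads 2F1, upper {-5, 8}, lower {14}, C = 2. Verdict: this is Kummer (I3) (x = -1; c = 14 equals 1+a-b for upper {-5, 8}: listed pattern). Its exact value is 143/7.

The tell: t_0 = 2 here, and the factorial ratio (C = 2, x = -1) (k+a-1)!/(a-1)! is a rising factorial (a)_k.
Adjacent-term ratio: r(k) = (-1) * (k-5) (k+8) / [(k+14) (k+1)] ; factor over Q: parameters, x = (-1), and C = 2.


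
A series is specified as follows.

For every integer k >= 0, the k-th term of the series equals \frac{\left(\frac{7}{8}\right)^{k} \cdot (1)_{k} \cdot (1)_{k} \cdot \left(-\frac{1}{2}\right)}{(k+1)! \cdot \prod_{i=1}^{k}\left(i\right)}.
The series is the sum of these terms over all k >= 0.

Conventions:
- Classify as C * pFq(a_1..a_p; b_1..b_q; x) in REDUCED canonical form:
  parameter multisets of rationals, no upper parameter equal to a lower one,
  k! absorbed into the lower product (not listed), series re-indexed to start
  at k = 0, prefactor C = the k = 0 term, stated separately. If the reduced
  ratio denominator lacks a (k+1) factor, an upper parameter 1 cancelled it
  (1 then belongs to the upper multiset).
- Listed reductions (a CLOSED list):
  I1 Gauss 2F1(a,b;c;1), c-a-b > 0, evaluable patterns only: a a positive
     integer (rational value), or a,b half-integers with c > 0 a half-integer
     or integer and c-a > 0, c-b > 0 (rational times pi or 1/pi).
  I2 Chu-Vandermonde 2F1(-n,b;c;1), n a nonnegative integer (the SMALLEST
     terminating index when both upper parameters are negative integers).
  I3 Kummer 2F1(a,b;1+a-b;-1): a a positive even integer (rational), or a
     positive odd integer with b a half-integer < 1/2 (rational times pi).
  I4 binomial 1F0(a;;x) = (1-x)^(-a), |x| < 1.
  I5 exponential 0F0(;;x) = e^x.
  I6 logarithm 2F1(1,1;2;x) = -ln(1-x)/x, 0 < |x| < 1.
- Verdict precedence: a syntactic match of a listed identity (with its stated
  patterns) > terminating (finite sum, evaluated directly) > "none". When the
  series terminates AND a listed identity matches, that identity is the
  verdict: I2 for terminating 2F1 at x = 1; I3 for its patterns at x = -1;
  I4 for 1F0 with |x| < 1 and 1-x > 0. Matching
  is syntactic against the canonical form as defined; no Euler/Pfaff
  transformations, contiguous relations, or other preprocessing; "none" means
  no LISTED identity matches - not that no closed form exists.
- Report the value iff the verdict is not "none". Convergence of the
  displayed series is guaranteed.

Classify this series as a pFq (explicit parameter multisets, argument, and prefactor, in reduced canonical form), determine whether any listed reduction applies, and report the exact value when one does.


Prefactor -\frac{1}{2}, argument \frac{7}{8}: 2F1 with upper {1, 1} over lower {2}. Verdict: logarithm (I6) fires (the logarithm: parameters (1,1;2), x = \frac{7}{8}). Sum: \frac{4}{7} \cdot \ln\left(\frac{1}{8}\right).

Key step: from the first term -\frac{1}{2}: the product of the first k integers (C = -1/2, x = 7/8) is k!.
Ratio: r(k) = \frac{7}{8} * (k+1) (k+1) / [(k+2) (k+1)] - rational in k, leading ratio \frac{7}{8}; with t_0 = -\frac{1}{2}, classification follows.
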